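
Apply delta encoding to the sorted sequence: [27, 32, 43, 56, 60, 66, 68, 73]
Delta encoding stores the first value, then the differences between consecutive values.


First value: 27
Deltas:
  32 - 27 = 5
  43 - 32 = 11
  56 - 43 = 13
  60 - 56 = 4
  66 - 60 = 6
  68 - 66 = 2
  73 - 68 = 5


Delta encoded: [27, 5, 11, 13, 4, 6, 2, 5]


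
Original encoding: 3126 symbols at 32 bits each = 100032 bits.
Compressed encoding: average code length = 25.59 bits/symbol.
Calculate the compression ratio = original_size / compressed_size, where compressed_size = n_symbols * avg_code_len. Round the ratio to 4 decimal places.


original_size = n_symbols * orig_bits = 3126 * 32 = 100032 bits
compressed_size = n_symbols * avg_code_len = 3126 * 25.59 = 79994.34 bits
ratio = original_size / compressed_size = 100032 / 79994.34 = 1.2505

Compression ratio = 1.2505


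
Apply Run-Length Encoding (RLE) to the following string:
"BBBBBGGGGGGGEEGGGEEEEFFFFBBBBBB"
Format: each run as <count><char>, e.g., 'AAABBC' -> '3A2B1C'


Scanning runs left to right:
  i=0: run of 'B' x 5 -> '5B'
  i=5: run of 'G' x 7 -> '7G'
  i=12: run of 'E' x 2 -> '2E'
  i=14: run of 'G' x 3 -> '3G'
  i=17: run of 'E' x 4 -> '4E'
  i=21: run of 'F' x 4 -> '4F'
  i=25: run of 'B' x 6 -> '6B'

RLE = 5B7G2E3G4E4F6B


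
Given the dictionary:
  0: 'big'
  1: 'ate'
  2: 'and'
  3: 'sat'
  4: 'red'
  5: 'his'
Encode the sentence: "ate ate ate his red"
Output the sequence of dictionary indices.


Look up each word in the dictionary:
  'ate' -> 1
  'ate' -> 1
  'ate' -> 1
  'his' -> 5
  'red' -> 4

Encoded: [1, 1, 1, 5, 4]


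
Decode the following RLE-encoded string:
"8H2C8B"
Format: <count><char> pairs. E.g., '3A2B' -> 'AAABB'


Expanding each <count><char> pair:
  8H -> 'HHHHHHHH'
  2C -> 'CC'
  8B -> 'BBBBBBBB'

Decoded = HHHHHHHHCCBBBBBBBB


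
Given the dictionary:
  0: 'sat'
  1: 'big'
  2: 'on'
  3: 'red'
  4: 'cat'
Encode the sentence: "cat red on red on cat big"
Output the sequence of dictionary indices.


Look up each word in the dictionary:
  'cat' -> 4
  'red' -> 3
  'on' -> 2
  'red' -> 3
  'on' -> 2
  'cat' -> 4
  'big' -> 1

Encoded: [4, 3, 2, 3, 2, 4, 1]


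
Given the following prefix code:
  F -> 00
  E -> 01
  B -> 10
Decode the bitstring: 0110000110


Decoding step by step:
Bits 01 -> E
Bits 10 -> B
Bits 00 -> F
Bits 01 -> E
Bits 10 -> B


Decoded message: EBFEB


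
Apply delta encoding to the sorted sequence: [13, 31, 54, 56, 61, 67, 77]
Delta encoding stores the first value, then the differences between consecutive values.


First value: 13
Deltas:
  31 - 13 = 18
  54 - 31 = 23
  56 - 54 = 2
  61 - 56 = 5
  67 - 61 = 6
  77 - 67 = 10


Delta encoded: [13, 18, 23, 2, 5, 6, 10]


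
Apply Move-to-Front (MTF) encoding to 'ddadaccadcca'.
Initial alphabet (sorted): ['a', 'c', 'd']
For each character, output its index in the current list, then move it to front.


MTF encoding:
'd': index 2 in ['a', 'c', 'd'] -> ['d', 'a', 'c']
'd': index 0 in ['d', 'a', 'c'] -> ['d', 'a', 'c']
'a': index 1 in ['d', 'a', 'c'] -> ['a', 'd', 'c']
'd': index 1 in ['a', 'd', 'c'] -> ['d', 'a', 'c']
'a': index 1 in ['d', 'a', 'c'] -> ['a', 'd', 'c']
'c': index 2 in ['a', 'd', 'c'] -> ['c', 'a', 'd']
'c': index 0 in ['c', 'a', 'd'] -> ['c', 'a', 'd']
'a': index 1 in ['c', 'a', 'd'] -> ['a', 'c', 'd']
'd': index 2 in ['a', 'c', 'd'] -> ['d', 'a', 'c']
'c': index 2 in ['d', 'a', 'c'] -> ['c', 'd', 'a']
'c': index 0 in ['c', 'd', 'a'] -> ['c', 'd', 'a']
'a': index 2 in ['c', 'd', 'a'] -> ['a', 'c', 'd']


Output: [2, 0, 1, 1, 1, 2, 0, 1, 2, 2, 0, 2]


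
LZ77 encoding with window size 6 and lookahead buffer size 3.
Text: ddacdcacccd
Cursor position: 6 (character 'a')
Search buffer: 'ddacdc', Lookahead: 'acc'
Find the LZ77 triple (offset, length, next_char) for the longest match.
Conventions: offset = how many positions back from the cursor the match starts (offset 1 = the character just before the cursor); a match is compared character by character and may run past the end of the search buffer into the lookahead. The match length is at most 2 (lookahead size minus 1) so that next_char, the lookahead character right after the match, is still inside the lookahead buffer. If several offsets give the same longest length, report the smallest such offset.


Try each offset into the search buffer:
  offset=1 (pos 5, char 'c'): match length 0
  offset=2 (pos 4, char 'd'): match length 0
  offset=3 (pos 3, char 'c'): match length 0
  offset=4 (pos 2, char 'a'): match length 2
  offset=5 (pos 1, char 'd'): match length 0
  offset=6 (pos 0, char 'd'): match length 0
Longest match has length 2 at offset 4.
next_char = character at position 6 + 2 = 8 -> 'c'

Best match: offset=4, length=2 (matching 'ac' starting at position 2)
LZ77 triple: (4, 2, 'c')


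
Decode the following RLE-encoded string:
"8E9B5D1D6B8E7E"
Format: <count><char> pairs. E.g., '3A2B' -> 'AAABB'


Expanding each <count><char> pair:
  8E -> 'EEEEEEEE'
  9B -> 'BBBBBBBBB'
  5D -> 'DDDDD'
  1D -> 'D'
  6B -> 'BBBBBB'
  8E -> 'EEEEEEEE'
  7E -> 'EEEEEEE'

Decoded = EEEEEEEEBBBBBBBBBDDDDDDBBBBBBEEEEEEEEEEEEEEE


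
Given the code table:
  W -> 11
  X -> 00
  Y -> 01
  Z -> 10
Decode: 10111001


Decoding:
10 -> Z
11 -> W
10 -> Z
01 -> Y


Result: ZWZY


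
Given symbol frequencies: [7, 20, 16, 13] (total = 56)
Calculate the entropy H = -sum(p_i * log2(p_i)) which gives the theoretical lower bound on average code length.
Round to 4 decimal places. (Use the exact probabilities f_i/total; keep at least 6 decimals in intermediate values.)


Per-symbol terms -p_i * log2(p_i) with p_i = f_i/56:
  p = 7/56 = 0.125000: log2(p) = -3.000000, -p*log2(p) = 0.375000
  p = 20/56 = 0.357143: log2(p) = -1.485427, -p*log2(p) = 0.530510
  p = 16/56 = 0.285714: log2(p) = -1.807355, -p*log2(p) = 0.516387
  p = 13/56 = 0.232143: log2(p) = -2.106915, -p*log2(p) = 0.489105
H = 0.375000 + 0.530510 + 0.516387 + 0.489105 = 1.911002

H = 1.911 bits/symbol


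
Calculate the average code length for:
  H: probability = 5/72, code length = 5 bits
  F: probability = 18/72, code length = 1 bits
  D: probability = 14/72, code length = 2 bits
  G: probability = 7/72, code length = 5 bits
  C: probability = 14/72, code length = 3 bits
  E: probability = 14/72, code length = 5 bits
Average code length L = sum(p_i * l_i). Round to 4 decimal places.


Weighted contributions p_i * l_i:
  H: (5/72) * 5 = 25/72
  F: (18/72) * 1 = 18/72
  D: (14/72) * 2 = 28/72
  G: (7/72) * 5 = 35/72
  C: (14/72) * 3 = 42/72
  E: (14/72) * 5 = 70/72
Sum = (25 + 18 + 28 + 35 + 42 + 70)/72 = 218/72

L = 218/72 = 3.0278 bits/symbol


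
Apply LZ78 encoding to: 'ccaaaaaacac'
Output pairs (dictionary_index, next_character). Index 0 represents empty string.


LZ78 encoding steps:
Dictionary: {0: ''}
Step 1: w='' (idx 0), next='c' -> output (0, 'c'), add 'c' as idx 1
Step 2: w='c' (idx 1), next='a' -> output (1, 'a'), add 'ca' as idx 2
Step 3: w='' (idx 0), next='a' -> output (0, 'a'), add 'a' as idx 3
Step 4: w='a' (idx 3), next='a' -> output (3, 'a'), add 'aa' as idx 4
Step 5: w='aa' (idx 4), next='c' -> output (4, 'c'), add 'aac' as idx 5
Step 6: w='a' (idx 3), next='c' -> output (3, 'c'), add 'ac' as idx 6


Encoded: [(0, 'c'), (1, 'a'), (0, 'a'), (3, 'a'), (4, 'c'), (3, 'c')]


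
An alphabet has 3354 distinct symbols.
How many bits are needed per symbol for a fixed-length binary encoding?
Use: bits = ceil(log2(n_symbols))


log2(3354) = 11.7117
Bracket: 2^11 = 2048 < 3354 <= 2^12 = 4096
So ceil(log2(3354)) = 12

bits = ceil(log2(3354)) = ceil(11.7117) = 12 bits


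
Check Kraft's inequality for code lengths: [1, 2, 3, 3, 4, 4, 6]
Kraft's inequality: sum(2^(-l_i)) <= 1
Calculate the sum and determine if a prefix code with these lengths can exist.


Sum = 2^(-1) + 2^(-2) + 2^(-3) + 2^(-3) + 2^(-4) + 2^(-4) + 2^(-6)
    = 0.5 + 0.25 + 0.125 + 0.125 + 0.0625 + 0.0625 + 0.015625
    = 73/64 = 1.140625
Since 1.140625 > 1, Kraft's inequality is NOT satisfied.
A prefix code with these lengths CANNOT exist.

Kraft sum = 1.140625. Not satisfied.


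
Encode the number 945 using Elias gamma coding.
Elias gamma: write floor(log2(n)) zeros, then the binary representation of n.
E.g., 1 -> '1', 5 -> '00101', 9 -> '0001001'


num_bits = floor(log2(945)) + 1 = 10
leading_zeros = num_bits - 1 = 9
binary(945) = 1110110001

Elias gamma(945) = '000000000' + '1110110001' = 0000000001110110001 (19 bits)


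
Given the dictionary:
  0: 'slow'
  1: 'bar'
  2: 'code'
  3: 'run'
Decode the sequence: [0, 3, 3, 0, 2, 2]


Look up each index in the dictionary:
  0 -> 'slow'
  3 -> 'run'
  3 -> 'run'
  0 -> 'slow'
  2 -> 'code'
  2 -> 'code'

Decoded: "slow run run slow code code"


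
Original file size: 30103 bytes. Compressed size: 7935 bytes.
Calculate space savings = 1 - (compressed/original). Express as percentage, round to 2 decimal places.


ratio = compressed/original = 7935/30103 = 0.263595
savings = 1 - ratio = 1 - 0.263595 = 0.736405
as a percentage: 0.736405 * 100 = 73.64%

Space savings = 1 - 7935/30103 = 73.64%


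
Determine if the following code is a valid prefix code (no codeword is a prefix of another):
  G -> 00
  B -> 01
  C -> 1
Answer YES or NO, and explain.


Checking each pair (does one codeword prefix another?):
  G='00' vs B='01': no prefix
  G='00' vs C='1': no prefix
  B='01' vs G='00': no prefix
  B='01' vs C='1': no prefix
  C='1' vs G='00': no prefix
  C='1' vs B='01': no prefix
No violation found over all pairs.

YES -- this is a valid prefix code. No codeword is a prefix of any other codeword.


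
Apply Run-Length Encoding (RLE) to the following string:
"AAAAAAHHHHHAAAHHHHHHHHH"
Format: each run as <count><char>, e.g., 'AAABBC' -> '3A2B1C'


Scanning runs left to right:
  i=0: run of 'A' x 6 -> '6A'
  i=6: run of 'H' x 5 -> '5H'
  i=11: run of 'A' x 3 -> '3A'
  i=14: run of 'H' x 9 -> '9H'

RLE = 6A5H3A9H


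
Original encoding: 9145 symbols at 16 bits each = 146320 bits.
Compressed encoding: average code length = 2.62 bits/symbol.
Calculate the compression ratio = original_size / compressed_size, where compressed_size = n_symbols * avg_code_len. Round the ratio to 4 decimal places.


original_size = n_symbols * orig_bits = 9145 * 16 = 146320 bits
compressed_size = n_symbols * avg_code_len = 9145 * 2.62 = 23959.9 bits
ratio = original_size / compressed_size = 146320 / 23959.9 = 6.1069

Compression ratio = 6.1069


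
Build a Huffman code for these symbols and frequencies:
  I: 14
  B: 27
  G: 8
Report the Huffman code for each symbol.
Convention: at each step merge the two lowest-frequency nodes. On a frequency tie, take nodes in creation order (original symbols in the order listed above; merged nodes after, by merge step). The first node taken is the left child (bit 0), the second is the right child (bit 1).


Huffman tree construction:
Step 1: Merge G(8) + I(14) = 22
Step 2: Merge (G+I)(22) + B(27) = 49
Read each symbol's code off the tree from the root (left child = 0, right child = 1).

Codes:
  I: 01 (length 2)
  B: 1 (length 1)
  G: 00 (length 2)
Average code length: 71/49 = 1.4490 bits/symbol


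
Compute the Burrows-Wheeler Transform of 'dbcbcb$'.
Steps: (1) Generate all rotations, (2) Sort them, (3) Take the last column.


Rotations (sorted):
  0: $dbcbcb -> last char: b
  1: b$dbcbc -> last char: c
  2: bcb$dbc -> last char: c
  3: bcbcb$d -> last char: d
  4: cb$dbcb -> last char: b
  5: cbcb$db -> last char: b
  6: dbcbcb$ -> last char: $


BWT = bccdbb$


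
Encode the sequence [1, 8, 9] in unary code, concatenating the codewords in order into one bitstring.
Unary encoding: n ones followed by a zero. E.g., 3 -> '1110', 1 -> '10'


Encode each number as n ones followed by a terminating 0:
  1 -> 10 (2 bits)
  8 -> 111111110 (9 bits)
  9 -> 1111111110 (10 bits)
Total length = 2 + 9 + 10 = 21 bits.

Unary([1, 8, 9]) = 101111111101111111110 (21 bits)


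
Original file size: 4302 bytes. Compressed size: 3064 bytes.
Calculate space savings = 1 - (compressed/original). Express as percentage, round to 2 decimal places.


ratio = compressed/original = 3064/4302 = 0.712227
savings = 1 - ratio = 1 - 0.712227 = 0.287773
as a percentage: 0.287773 * 100 = 28.78%

Space savings = 1 - 3064/4302 = 28.78%


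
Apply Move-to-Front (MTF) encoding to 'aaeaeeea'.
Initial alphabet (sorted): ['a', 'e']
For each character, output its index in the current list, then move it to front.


MTF encoding:
'a': index 0 in ['a', 'e'] -> ['a', 'e']
'a': index 0 in ['a', 'e'] -> ['a', 'e']
'e': index 1 in ['a', 'e'] -> ['e', 'a']
'a': index 1 in ['e', 'a'] -> ['a', 'e']
'e': index 1 in ['a', 'e'] -> ['e', 'a']
'e': index 0 in ['e', 'a'] -> ['e', 'a']
'e': index 0 in ['e', 'a'] -> ['e', 'a']
'a': index 1 in ['e', 'a'] -> ['a', 'e']


Output: [0, 0, 1, 1, 1, 0, 0, 1]


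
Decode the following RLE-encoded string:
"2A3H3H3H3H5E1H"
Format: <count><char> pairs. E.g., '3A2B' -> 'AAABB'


Expanding each <count><char> pair:
  2A -> 'AA'
  3H -> 'HHH'
  3H -> 'HHH'
  3H -> 'HHH'
  3H -> 'HHH'
  5E -> 'EEEEE'
  1H -> 'H'

Decoded = AAHHHHHHHHHHHHEEEEEH


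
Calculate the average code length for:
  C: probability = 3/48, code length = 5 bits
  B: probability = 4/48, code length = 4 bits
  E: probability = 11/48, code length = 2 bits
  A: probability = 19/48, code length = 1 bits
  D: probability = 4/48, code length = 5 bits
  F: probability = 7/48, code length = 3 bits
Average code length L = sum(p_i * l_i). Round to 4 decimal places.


Weighted contributions p_i * l_i:
  C: (3/48) * 5 = 15/48
  B: (4/48) * 4 = 16/48
  E: (11/48) * 2 = 22/48
  A: (19/48) * 1 = 19/48
  D: (4/48) * 5 = 20/48
  F: (7/48) * 3 = 21/48
Sum = (15 + 16 + 22 + 19 + 20 + 21)/48 = 113/48

L = 113/48 = 2.3542 bits/symbol


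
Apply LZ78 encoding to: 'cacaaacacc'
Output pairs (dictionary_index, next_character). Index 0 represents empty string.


LZ78 encoding steps:
Dictionary: {0: ''}
Step 1: w='' (idx 0), next='c' -> output (0, 'c'), add 'c' as idx 1
Step 2: w='' (idx 0), next='a' -> output (0, 'a'), add 'a' as idx 2
Step 3: w='c' (idx 1), next='a' -> output (1, 'a'), add 'ca' as idx 3
Step 4: w='a' (idx 2), next='a' -> output (2, 'a'), add 'aa' as idx 4
Step 5: w='ca' (idx 3), next='c' -> output (3, 'c'), add 'cac' as idx 5
Step 6: w='c' (idx 1), end of input -> output (1, '')


Encoded: [(0, 'c'), (0, 'a'), (1, 'a'), (2, 'a'), (3, 'c'), (1, '')]


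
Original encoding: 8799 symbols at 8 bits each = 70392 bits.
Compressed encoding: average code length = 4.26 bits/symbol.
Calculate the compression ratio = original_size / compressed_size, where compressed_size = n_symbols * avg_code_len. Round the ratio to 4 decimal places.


original_size = n_symbols * orig_bits = 8799 * 8 = 70392 bits
compressed_size = n_symbols * avg_code_len = 8799 * 4.26 = 37483.74 bits
ratio = original_size / compressed_size = 70392 / 37483.74 = 1.8779

Compression ratio = 1.8779


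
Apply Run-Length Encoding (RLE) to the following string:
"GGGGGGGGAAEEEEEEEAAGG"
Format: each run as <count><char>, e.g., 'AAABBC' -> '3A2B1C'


Scanning runs left to right:
  i=0: run of 'G' x 8 -> '8G'
  i=8: run of 'A' x 2 -> '2A'
  i=10: run of 'E' x 7 -> '7E'
  i=17: run of 'A' x 2 -> '2A'
  i=19: run of 'G' x 2 -> '2G'

RLE = 8G2A7E2A2G


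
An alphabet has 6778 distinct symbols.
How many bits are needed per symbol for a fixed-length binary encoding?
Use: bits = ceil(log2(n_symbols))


log2(6778) = 12.7266
Bracket: 2^12 = 4096 < 6778 <= 2^13 = 8192
So ceil(log2(6778)) = 13

bits = ceil(log2(6778)) = ceil(12.7266) = 13 bits


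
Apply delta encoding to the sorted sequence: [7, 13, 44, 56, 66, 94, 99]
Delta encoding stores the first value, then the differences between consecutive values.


First value: 7
Deltas:
  13 - 7 = 6
  44 - 13 = 31
  56 - 44 = 12
  66 - 56 = 10
  94 - 66 = 28
  99 - 94 = 5


Delta encoded: [7, 6, 31, 12, 10, 28, 5]


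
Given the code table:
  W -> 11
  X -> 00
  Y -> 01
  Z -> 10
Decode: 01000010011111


Decoding:
01 -> Y
00 -> X
00 -> X
10 -> Z
01 -> Y
11 -> W
11 -> W


Result: YXXZYWW


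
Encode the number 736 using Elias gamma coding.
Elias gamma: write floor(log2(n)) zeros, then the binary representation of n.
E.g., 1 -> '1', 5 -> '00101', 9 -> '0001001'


num_bits = floor(log2(736)) + 1 = 10
leading_zeros = num_bits - 1 = 9
binary(736) = 1011100000

Elias gamma(736) = '000000000' + '1011100000' = 0000000001011100000 (19 bits)


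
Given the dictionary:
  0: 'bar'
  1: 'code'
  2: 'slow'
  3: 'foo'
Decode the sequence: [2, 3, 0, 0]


Look up each index in the dictionary:
  2 -> 'slow'
  3 -> 'foo'
  0 -> 'bar'
  0 -> 'bar'

Decoded: "slow foo bar bar"


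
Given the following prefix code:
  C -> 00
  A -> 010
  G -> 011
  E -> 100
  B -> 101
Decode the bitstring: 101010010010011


Decoding step by step:
Bits 101 -> B
Bits 010 -> A
Bits 010 -> A
Bits 010 -> A
Bits 011 -> G


Decoded message: BAAAG


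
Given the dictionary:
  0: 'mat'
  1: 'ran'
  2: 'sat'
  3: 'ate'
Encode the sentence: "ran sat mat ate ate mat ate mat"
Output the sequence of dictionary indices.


Look up each word in the dictionary:
  'ran' -> 1
  'sat' -> 2
  'mat' -> 0
  'ate' -> 3
  'ate' -> 3
  'mat' -> 0
  'ate' -> 3
  'mat' -> 0

Encoded: [1, 2, 0, 3, 3, 0, 3, 0]


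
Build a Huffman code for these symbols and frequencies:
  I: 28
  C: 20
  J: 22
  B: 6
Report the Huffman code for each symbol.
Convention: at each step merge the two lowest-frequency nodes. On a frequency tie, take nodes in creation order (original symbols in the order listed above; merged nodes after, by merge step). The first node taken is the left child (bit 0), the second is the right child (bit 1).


Huffman tree construction:
Step 1: Merge B(6) + C(20) = 26
Step 2: Merge J(22) + (B+C)(26) = 48
Step 3: Merge I(28) + (J+(B+C))(48) = 76
Read each symbol's code off the tree from the root (left child = 0, right child = 1).

Codes:
  I: 0 (length 1)
  C: 111 (length 3)
  J: 10 (length 2)
  B: 110 (length 3)
Average code length: 150/76 = 1.9737 bits/symbol


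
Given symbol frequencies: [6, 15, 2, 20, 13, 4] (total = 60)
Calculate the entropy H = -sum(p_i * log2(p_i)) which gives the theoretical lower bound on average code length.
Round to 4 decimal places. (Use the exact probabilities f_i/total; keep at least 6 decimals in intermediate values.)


Per-symbol terms -p_i * log2(p_i) with p_i = f_i/60:
  p = 6/60 = 0.100000: log2(p) = -3.321928, -p*log2(p) = 0.332193
  p = 15/60 = 0.250000: log2(p) = -2.000000, -p*log2(p) = 0.500000
  p = 2/60 = 0.033333: log2(p) = -4.906891, -p*log2(p) = 0.163563
  p = 20/60 = 0.333333: log2(p) = -1.584963, -p*log2(p) = 0.528321
  p = 13/60 = 0.216667: log2(p) = -2.206451, -p*log2(p) = 0.478064
  p = 4/60 = 0.066667: log2(p) = -3.906891, -p*log2(p) = 0.260459
H = 0.332193 + 0.500000 + 0.163563 + 0.528321 + 0.478064 + 0.260459 = 2.262600

H = 2.2626 bits/symbol


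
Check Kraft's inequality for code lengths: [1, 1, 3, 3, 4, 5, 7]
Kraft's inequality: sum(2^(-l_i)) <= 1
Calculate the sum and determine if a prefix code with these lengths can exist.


Sum = 2^(-1) + 2^(-1) + 2^(-3) + 2^(-3) + 2^(-4) + 2^(-5) + 2^(-7)
    = 0.5 + 0.5 + 0.125 + 0.125 + 0.0625 + 0.03125 + 0.0078125
    = 173/128 = 1.3515625
Since 1.3515625 > 1, Kraft's inequality is NOT satisfied.
A prefix code with these lengths CANNOT exist.

Kraft sum = 1.3515625. Not satisfied.


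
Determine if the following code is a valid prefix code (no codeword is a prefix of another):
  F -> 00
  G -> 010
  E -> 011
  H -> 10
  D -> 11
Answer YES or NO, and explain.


Checking each pair (does one codeword prefix another?):
  F='00' vs G='010': no prefix
  F='00' vs E='011': no prefix
  F='00' vs H='10': no prefix
  F='00' vs D='11': no prefix
  G='010' vs F='00': no prefix
  G='010' vs E='011': no prefix
  G='010' vs H='10': no prefix
  G='010' vs D='11': no prefix
  E='011' vs F='00': no prefix
  E='011' vs G='010': no prefix
  E='011' vs H='10': no prefix
  E='011' vs D='11': no prefix
  H='10' vs F='00': no prefix
  H='10' vs G='010': no prefix
  H='10' vs E='011': no prefix
  H='10' vs D='11': no prefix
  D='11' vs F='00': no prefix
  D='11' vs G='010': no prefix
  D='11' vs E='011': no prefix
  D='11' vs H='10': no prefix
No violation found over all pairs.

YES -- this is a valid prefix code. No codeword is a prefix of any other codeword.


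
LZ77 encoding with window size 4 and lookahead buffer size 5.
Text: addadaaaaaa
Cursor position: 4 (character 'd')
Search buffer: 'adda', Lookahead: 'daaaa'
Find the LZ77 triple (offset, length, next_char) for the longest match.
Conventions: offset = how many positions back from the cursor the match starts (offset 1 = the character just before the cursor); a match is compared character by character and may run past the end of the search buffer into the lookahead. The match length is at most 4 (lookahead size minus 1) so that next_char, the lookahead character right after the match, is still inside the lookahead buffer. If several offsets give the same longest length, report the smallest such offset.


Try each offset into the search buffer:
  offset=1 (pos 3, char 'a'): match length 0
  offset=2 (pos 2, char 'd'): match length 2
  offset=3 (pos 1, char 'd'): match length 1
  offset=4 (pos 0, char 'a'): match length 0
Longest match has length 2 at offset 2.
next_char = character at position 4 + 2 = 6 -> 'a'

Best match: offset=2, length=2 (matching 'da' starting at position 2)
LZ77 triple: (2, 2, 'a')


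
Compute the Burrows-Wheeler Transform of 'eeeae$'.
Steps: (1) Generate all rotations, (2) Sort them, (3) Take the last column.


Rotations (sorted):
  0: $eeeae -> last char: e
  1: ae$eee -> last char: e
  2: e$eeea -> last char: a
  3: eae$ee -> last char: e
  4: eeae$e -> last char: e
  5: eeeae$ -> last char: $


BWT = eeaee$


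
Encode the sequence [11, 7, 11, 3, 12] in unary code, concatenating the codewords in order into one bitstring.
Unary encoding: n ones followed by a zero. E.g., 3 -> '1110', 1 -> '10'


Encode each number as n ones followed by a terminating 0:
  11 -> 111111111110 (12 bits)
  7 -> 11111110 (8 bits)
  11 -> 111111111110 (12 bits)
  3 -> 1110 (4 bits)
  12 -> 1111111111110 (13 bits)
Total length = 12 + 8 + 12 + 4 + 13 = 49 bits.

Unary([11, 7, 11, 3, 12]) = 1111111111101111111011111111111011101111111111110 (49 bits)


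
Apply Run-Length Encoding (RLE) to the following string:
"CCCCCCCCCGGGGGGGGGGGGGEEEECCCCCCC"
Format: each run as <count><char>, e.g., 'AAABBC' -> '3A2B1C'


Scanning runs left to right:
  i=0: run of 'C' x 9 -> '9C'
  i=9: run of 'G' x 13 -> '13G'
  i=22: run of 'E' x 4 -> '4E'
  i=26: run of 'C' x 7 -> '7C'

RLE = 9C13G4E7C


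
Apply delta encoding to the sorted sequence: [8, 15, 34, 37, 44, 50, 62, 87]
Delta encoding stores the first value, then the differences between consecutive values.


First value: 8
Deltas:
  15 - 8 = 7
  34 - 15 = 19
  37 - 34 = 3
  44 - 37 = 7
  50 - 44 = 6
  62 - 50 = 12
  87 - 62 = 25


Delta encoded: [8, 7, 19, 3, 7, 6, 12, 25]


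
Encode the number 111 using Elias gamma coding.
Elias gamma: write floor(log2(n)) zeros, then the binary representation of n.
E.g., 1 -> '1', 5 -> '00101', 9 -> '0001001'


num_bits = floor(log2(111)) + 1 = 7
leading_zeros = num_bits - 1 = 6
binary(111) = 1101111

Elias gamma(111) = '000000' + '1101111' = 0000001101111 (13 bits)


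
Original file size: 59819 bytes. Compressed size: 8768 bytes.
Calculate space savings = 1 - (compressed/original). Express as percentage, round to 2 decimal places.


ratio = compressed/original = 8768/59819 = 0.146576
savings = 1 - ratio = 1 - 0.146576 = 0.853424
as a percentage: 0.853424 * 100 = 85.34%

Space savings = 1 - 8768/59819 = 85.34%


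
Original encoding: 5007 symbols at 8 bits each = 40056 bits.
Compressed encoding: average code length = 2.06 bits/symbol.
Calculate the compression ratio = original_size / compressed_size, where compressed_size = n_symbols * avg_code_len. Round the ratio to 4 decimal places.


original_size = n_symbols * orig_bits = 5007 * 8 = 40056 bits
compressed_size = n_symbols * avg_code_len = 5007 * 2.06 = 10314.42 bits
ratio = original_size / compressed_size = 40056 / 10314.42 = 3.8835

Compression ratio = 3.8835


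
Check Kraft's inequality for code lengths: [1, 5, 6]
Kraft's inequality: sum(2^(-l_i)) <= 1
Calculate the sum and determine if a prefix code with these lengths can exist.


Sum = 2^(-1) + 2^(-5) + 2^(-6)
    = 0.5 + 0.03125 + 0.015625
    = 35/64 = 0.546875
Since 0.546875 <= 1, Kraft's inequality IS satisfied.
A prefix code with these lengths CAN exist.

Kraft sum = 0.546875. Satisfied.


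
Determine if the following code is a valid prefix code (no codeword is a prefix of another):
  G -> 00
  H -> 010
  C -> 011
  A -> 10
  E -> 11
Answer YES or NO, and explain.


Checking each pair (does one codeword prefix another?):
  G='00' vs H='010': no prefix
  G='00' vs C='011': no prefix
  G='00' vs A='10': no prefix
  G='00' vs E='11': no prefix
  H='010' vs G='00': no prefix
  H='010' vs C='011': no prefix
  H='010' vs A='10': no prefix
  H='010' vs E='11': no prefix
  C='011' vs G='00': no prefix
  C='011' vs H='010': no prefix
  C='011' vs A='10': no prefix
  C='011' vs E='11': no prefix
  A='10' vs G='00': no prefix
  A='10' vs H='010': no prefix
  A='10' vs C='011': no prefix
  A='10' vs E='11': no prefix
  E='11' vs G='00': no prefix
  E='11' vs H='010': no prefix
  E='11' vs C='011': no prefix
  E='11' vs A='10': no prefix
No violation found over all pairs.

YES -- this is a valid prefix code. No codeword is a prefix of any other codeword.


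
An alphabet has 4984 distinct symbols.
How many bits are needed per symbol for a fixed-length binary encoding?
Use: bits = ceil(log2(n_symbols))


log2(4984) = 12.2831
Bracket: 2^12 = 4096 < 4984 <= 2^13 = 8192
So ceil(log2(4984)) = 13

bits = ceil(log2(4984)) = ceil(12.2831) = 13 bits


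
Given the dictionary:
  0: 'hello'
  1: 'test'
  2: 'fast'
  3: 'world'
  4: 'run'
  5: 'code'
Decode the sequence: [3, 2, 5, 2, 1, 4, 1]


Look up each index in the dictionary:
  3 -> 'world'
  2 -> 'fast'
  5 -> 'code'
  2 -> 'fast'
  1 -> 'test'
  4 -> 'run'
  1 -> 'test'

Decoded: "world fast code fast test run test"


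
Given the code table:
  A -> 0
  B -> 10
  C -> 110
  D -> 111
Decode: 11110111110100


Decoding:
111 -> D
10 -> B
111 -> D
110 -> C
10 -> B
0 -> A


Result: DBDCBA


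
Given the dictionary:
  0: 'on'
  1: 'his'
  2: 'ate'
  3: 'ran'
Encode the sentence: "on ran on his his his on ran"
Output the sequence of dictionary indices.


Look up each word in the dictionary:
  'on' -> 0
  'ran' -> 3
  'on' -> 0
  'his' -> 1
  'his' -> 1
  'his' -> 1
  'on' -> 0
  'ran' -> 3

Encoded: [0, 3, 0, 1, 1, 1, 0, 3]


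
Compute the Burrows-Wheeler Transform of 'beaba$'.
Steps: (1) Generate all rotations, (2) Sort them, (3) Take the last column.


Rotations (sorted):
  0: $beaba -> last char: a
  1: a$beab -> last char: b
  2: aba$be -> last char: e
  3: ba$bea -> last char: a
  4: beaba$ -> last char: $
  5: eaba$b -> last char: b


BWT = abea$b


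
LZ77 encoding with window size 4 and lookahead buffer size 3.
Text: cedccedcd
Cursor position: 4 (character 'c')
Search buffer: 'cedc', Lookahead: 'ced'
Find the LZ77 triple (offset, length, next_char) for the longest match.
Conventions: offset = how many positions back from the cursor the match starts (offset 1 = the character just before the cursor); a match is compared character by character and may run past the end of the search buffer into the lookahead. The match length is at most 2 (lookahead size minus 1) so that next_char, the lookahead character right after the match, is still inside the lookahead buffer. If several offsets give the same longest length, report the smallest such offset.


Try each offset into the search buffer:
  offset=1 (pos 3, char 'c'): match length 1
  offset=2 (pos 2, char 'd'): match length 0
  offset=3 (pos 1, char 'e'): match length 0
  offset=4 (pos 0, char 'c'): match length 2
Longest match has length 2 at offset 4.
next_char = character at position 4 + 2 = 6 -> 'd'

Best match: offset=4, length=2 (matching 'ce' starting at position 0)
LZ77 triple: (4, 2, 'd')


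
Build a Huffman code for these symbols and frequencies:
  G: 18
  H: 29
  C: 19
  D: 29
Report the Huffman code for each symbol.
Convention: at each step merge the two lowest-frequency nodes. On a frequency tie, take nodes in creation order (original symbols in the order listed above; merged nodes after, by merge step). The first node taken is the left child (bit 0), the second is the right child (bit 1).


Huffman tree construction:
Step 1: Merge G(18) + C(19) = 37
Step 2: Merge H(29) + D(29) = 58
Step 3: Merge (G+C)(37) + (H+D)(58) = 95
Read each symbol's code off the tree from the root (left child = 0, right child = 1).

Codes:
  G: 00 (length 2)
  H: 10 (length 2)
  C: 01 (length 2)
  D: 11 (length 2)
Average code length: 190/95 = 2.0000 bits/symbol


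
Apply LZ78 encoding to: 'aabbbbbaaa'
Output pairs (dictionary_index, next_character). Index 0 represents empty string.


LZ78 encoding steps:
Dictionary: {0: ''}
Step 1: w='' (idx 0), next='a' -> output (0, 'a'), add 'a' as idx 1
Step 2: w='a' (idx 1), next='b' -> output (1, 'b'), add 'ab' as idx 2
Step 3: w='' (idx 0), next='b' -> output (0, 'b'), add 'b' as idx 3
Step 4: w='b' (idx 3), next='b' -> output (3, 'b'), add 'bb' as idx 4
Step 5: w='b' (idx 3), next='a' -> output (3, 'a'), add 'ba' as idx 5
Step 6: w='a' (idx 1), next='a' -> output (1, 'a'), add 'aa' as idx 6


Encoded: [(0, 'a'), (1, 'b'), (0, 'b'), (3, 'b'), (3, 'a'), (1, 'a')]


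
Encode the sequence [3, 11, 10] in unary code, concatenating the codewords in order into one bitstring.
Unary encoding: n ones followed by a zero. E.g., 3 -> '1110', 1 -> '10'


Encode each number as n ones followed by a terminating 0:
  3 -> 1110 (4 bits)
  11 -> 111111111110 (12 bits)
  10 -> 11111111110 (11 bits)
Total length = 4 + 12 + 11 = 27 bits.

Unary([3, 11, 10]) = 111011111111111011111111110 (27 bits)


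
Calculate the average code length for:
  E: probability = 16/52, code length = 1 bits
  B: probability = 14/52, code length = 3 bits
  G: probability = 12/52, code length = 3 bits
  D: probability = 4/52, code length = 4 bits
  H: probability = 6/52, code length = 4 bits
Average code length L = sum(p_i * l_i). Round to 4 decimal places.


Weighted contributions p_i * l_i:
  E: (16/52) * 1 = 16/52
  B: (14/52) * 3 = 42/52
  G: (12/52) * 3 = 36/52
  D: (4/52) * 4 = 16/52
  H: (6/52) * 4 = 24/52
Sum = (16 + 42 + 36 + 16 + 24)/52 = 134/52

L = 134/52 = 2.5769 bits/symbol


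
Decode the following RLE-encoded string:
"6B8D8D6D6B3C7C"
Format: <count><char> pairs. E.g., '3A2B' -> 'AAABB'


Expanding each <count><char> pair:
  6B -> 'BBBBBB'
  8D -> 'DDDDDDDD'
  8D -> 'DDDDDDDD'
  6D -> 'DDDDDD'
  6B -> 'BBBBBB'
  3C -> 'CCC'
  7C -> 'CCCCCCC'

Decoded = BBBBBBDDDDDDDDDDDDDDDDDDDDDDBBBBBBCCCCCCCCCC


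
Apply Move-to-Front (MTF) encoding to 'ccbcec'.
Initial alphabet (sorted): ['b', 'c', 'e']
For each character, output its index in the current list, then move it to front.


MTF encoding:
'c': index 1 in ['b', 'c', 'e'] -> ['c', 'b', 'e']
'c': index 0 in ['c', 'b', 'e'] -> ['c', 'b', 'e']
'b': index 1 in ['c', 'b', 'e'] -> ['b', 'c', 'e']
'c': index 1 in ['b', 'c', 'e'] -> ['c', 'b', 'e']
'e': index 2 in ['c', 'b', 'e'] -> ['e', 'c', 'b']
'c': index 1 in ['e', 'c', 'b'] -> ['c', 'e', 'b']


Output: [1, 0, 1, 1, 2, 1]


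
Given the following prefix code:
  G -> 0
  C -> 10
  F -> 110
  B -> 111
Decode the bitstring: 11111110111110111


Decoding step by step:
Bits 111 -> B
Bits 111 -> B
Bits 10 -> C
Bits 111 -> B
Bits 110 -> F
Bits 111 -> B


Decoded message: BBCBFB


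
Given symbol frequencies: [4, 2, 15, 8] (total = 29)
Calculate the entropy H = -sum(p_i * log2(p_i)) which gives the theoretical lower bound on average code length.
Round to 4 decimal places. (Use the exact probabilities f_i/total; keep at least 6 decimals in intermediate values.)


Per-symbol terms -p_i * log2(p_i) with p_i = f_i/29:
  p = 4/29 = 0.137931: log2(p) = -2.857981, -p*log2(p) = 0.394204
  p = 2/29 = 0.068966: log2(p) = -3.857981, -p*log2(p) = 0.266068
  p = 15/29 = 0.517241: log2(p) = -0.951090, -p*log2(p) = 0.491943
  p = 8/29 = 0.275862: log2(p) = -1.857981, -p*log2(p) = 0.512546
H = 0.394204 + 0.266068 + 0.491943 + 0.512546 = 1.664761

H = 1.6648 bits/symbol


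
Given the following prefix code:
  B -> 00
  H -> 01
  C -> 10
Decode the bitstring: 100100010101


Decoding step by step:
Bits 10 -> C
Bits 01 -> H
Bits 00 -> B
Bits 01 -> H
Bits 01 -> H
Bits 01 -> H


Decoded message: CHBHHH


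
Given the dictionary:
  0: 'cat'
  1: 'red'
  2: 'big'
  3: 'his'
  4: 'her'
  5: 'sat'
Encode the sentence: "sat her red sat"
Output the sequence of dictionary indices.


Look up each word in the dictionary:
  'sat' -> 5
  'her' -> 4
  'red' -> 1
  'sat' -> 5

Encoded: [5, 4, 1, 5]


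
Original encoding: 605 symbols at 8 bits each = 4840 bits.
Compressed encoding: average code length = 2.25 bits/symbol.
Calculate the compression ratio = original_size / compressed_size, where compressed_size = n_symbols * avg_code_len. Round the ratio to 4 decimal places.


original_size = n_symbols * orig_bits = 605 * 8 = 4840 bits
compressed_size = n_symbols * avg_code_len = 605 * 2.25 = 1361.25 bits
ratio = original_size / compressed_size = 4840 / 1361.25 = 3.5556

Compression ratio = 3.5556


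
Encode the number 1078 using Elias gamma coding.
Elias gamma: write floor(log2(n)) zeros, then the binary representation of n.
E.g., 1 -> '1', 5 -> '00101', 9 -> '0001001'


num_bits = floor(log2(1078)) + 1 = 11
leading_zeros = num_bits - 1 = 10
binary(1078) = 10000110110

Elias gamma(1078) = '0000000000' + '10000110110' = 000000000010000110110 (21 bits)


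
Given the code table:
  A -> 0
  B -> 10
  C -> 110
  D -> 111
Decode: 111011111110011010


Decoding:
111 -> D
0 -> A
111 -> D
111 -> D
10 -> B
0 -> A
110 -> C
10 -> B


Result: DADDBACB


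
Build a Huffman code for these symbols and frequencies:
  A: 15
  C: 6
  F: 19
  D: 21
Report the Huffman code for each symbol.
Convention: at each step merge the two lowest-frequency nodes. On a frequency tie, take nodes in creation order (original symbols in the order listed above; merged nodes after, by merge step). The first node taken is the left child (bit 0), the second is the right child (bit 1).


Huffman tree construction:
Step 1: Merge C(6) + A(15) = 21
Step 2: Merge F(19) + D(21) = 40
Step 3: Merge (C+A)(21) + (F+D)(40) = 61
Read each symbol's code off the tree from the root (left child = 0, right child = 1).

Codes:
  A: 01 (length 2)
  C: 00 (length 2)
  F: 10 (length 2)
  D: 11 (length 2)
Average code length: 122/61 = 2.0000 bits/symbol


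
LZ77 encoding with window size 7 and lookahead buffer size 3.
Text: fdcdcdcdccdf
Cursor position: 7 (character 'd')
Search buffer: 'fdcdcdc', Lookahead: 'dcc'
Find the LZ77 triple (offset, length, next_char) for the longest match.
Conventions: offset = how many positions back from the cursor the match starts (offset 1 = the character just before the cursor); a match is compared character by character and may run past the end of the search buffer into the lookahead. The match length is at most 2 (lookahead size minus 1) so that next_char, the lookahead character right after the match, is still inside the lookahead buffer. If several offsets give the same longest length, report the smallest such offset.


Try each offset into the search buffer:
  offset=1 (pos 6, char 'c'): match length 0
  offset=2 (pos 5, char 'd'): match length 2
  offset=3 (pos 4, char 'c'): match length 0
  offset=4 (pos 3, char 'd'): match length 2
  offset=5 (pos 2, char 'c'): match length 0
  offset=6 (pos 1, char 'd'): match length 2
  offset=7 (pos 0, char 'f'): match length 0
Longest match has length 2, found at offsets 2, 4, 6; take the smallest, offset 2.
next_char = character at position 7 + 2 = 9 -> 'c'

Best match: offset=2, length=2 (matching 'dc' starting at position 5)
LZ77 triple: (2, 2, 'c')


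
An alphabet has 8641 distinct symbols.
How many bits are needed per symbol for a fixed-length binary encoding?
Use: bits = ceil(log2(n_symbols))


log2(8641) = 13.077
Bracket: 2^13 = 8192 < 8641 <= 2^14 = 16384
So ceil(log2(8641)) = 14

bits = ceil(log2(8641)) = ceil(13.077) = 14 bits


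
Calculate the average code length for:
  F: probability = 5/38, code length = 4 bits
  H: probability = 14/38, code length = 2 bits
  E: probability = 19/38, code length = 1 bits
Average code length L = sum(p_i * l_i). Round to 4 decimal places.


Weighted contributions p_i * l_i:
  F: (5/38) * 4 = 20/38
  H: (14/38) * 2 = 28/38
  E: (19/38) * 1 = 19/38
Sum = (20 + 28 + 19)/38 = 67/38

L = 67/38 = 1.7632 bits/symbol


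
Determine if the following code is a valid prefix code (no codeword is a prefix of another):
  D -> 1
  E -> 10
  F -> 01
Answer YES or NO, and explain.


Checking each pair (does one codeword prefix another?):
  D='1' vs E='10': prefix -- VIOLATION

NO -- this is NOT a valid prefix code. D (1) is a prefix of E (10).


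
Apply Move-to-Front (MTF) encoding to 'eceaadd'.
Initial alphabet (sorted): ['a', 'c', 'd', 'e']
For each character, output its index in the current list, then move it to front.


MTF encoding:
'e': index 3 in ['a', 'c', 'd', 'e'] -> ['e', 'a', 'c', 'd']
'c': index 2 in ['e', 'a', 'c', 'd'] -> ['c', 'e', 'a', 'd']
'e': index 1 in ['c', 'e', 'a', 'd'] -> ['e', 'c', 'a', 'd']
'a': index 2 in ['e', 'c', 'a', 'd'] -> ['a', 'e', 'c', 'd']
'a': index 0 in ['a', 'e', 'c', 'd'] -> ['a', 'e', 'c', 'd']
'd': index 3 in ['a', 'e', 'c', 'd'] -> ['d', 'a', 'e', 'c']
'd': index 0 in ['d', 'a', 'e', 'c'] -> ['d', 'a', 'e', 'c']


Output: [3, 2, 1, 2, 0, 3, 0]


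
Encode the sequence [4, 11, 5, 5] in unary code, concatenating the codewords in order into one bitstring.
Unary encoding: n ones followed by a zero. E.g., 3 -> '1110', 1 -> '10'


Encode each number as n ones followed by a terminating 0:
  4 -> 11110 (5 bits)
  11 -> 111111111110 (12 bits)
  5 -> 111110 (6 bits)
  5 -> 111110 (6 bits)
Total length = 5 + 12 + 6 + 6 = 29 bits.

Unary([4, 11, 5, 5]) = 11110111111111110111110111110 (29 bits)


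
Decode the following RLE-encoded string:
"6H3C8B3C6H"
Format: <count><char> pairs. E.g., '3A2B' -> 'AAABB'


Expanding each <count><char> pair:
  6H -> 'HHHHHH'
  3C -> 'CCC'
  8B -> 'BBBBBBBB'
  3C -> 'CCC'
  6H -> 'HHHHHH'

Decoded = HHHHHHCCCBBBBBBBBCCCHHHHHH


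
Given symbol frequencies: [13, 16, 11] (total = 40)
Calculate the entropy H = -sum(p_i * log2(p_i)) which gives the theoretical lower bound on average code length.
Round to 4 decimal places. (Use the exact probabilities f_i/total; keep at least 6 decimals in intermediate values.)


Per-symbol terms -p_i * log2(p_i) with p_i = f_i/40:
  p = 13/40 = 0.325000: log2(p) = -1.621488, -p*log2(p) = 0.526984
  p = 16/40 = 0.400000: log2(p) = -1.321928, -p*log2(p) = 0.528771
  p = 11/40 = 0.275000: log2(p) = -1.862496, -p*log2(p) = 0.512187
H = 0.526984 + 0.528771 + 0.512187 = 1.567942

H = 1.5679 bits/symbol


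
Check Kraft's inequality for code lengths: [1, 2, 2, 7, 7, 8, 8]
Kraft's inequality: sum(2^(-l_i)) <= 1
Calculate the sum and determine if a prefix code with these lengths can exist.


Sum = 2^(-1) + 2^(-2) + 2^(-2) + 2^(-7) + 2^(-7) + 2^(-8) + 2^(-8)
    = 0.5 + 0.25 + 0.25 + 0.0078125 + 0.0078125 + 0.00390625 + 0.00390625
    = 262/256 = 1.0234375
Since 1.0234375 > 1, Kraft's inequality is NOT satisfied.
A prefix code with these lengths CANNOT exist.

Kraft sum = 1.0234375. Not satisfied.


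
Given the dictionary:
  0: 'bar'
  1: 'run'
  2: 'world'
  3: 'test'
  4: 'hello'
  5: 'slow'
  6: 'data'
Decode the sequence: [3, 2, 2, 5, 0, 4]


Look up each index in the dictionary:
  3 -> 'test'
  2 -> 'world'
  2 -> 'world'
  5 -> 'slow'
  0 -> 'bar'
  4 -> 'hello'

Decoded: "test world world slow bar hello"


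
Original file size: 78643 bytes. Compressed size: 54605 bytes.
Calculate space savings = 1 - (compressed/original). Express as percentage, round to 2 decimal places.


ratio = compressed/original = 54605/78643 = 0.69434
savings = 1 - ratio = 1 - 0.69434 = 0.30566
as a percentage: 0.30566 * 100 = 30.57%

Space savings = 1 - 54605/78643 = 30.57%
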